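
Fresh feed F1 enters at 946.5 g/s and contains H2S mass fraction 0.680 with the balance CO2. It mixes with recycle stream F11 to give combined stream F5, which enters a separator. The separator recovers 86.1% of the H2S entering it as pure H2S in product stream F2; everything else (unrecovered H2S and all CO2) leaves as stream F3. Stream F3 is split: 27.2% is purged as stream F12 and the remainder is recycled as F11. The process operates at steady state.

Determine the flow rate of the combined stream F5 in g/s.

1830 g/s

CO2 enters only via F1 and leaves only via the purge: 946.5×0.320 = 0.272×(CO2 in F3), and the separator passes all CO2, so CO2 in F5 = CO2 in F3 = 1113.5 g/s.
H2S in F5: m_A = 946.5×0.680 + (1−0.272)·(1−0.861)·m_A, so m_A = 643.62/0.8988 = 716.08 g/s.
F5 = 716.08 + 1113.5 = 1829.6 g/s.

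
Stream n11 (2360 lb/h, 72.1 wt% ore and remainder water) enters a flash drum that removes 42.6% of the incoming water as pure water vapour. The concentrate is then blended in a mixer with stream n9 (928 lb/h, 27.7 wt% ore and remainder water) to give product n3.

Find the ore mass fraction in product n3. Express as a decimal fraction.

0.651

Vapour removed = 0.426×0.279×2360 = 280.5 lb/h; concentrate = 2079.5 lb/h.
ore reaching the mixer = 1701.6 (from concentrate) + 928×0.277 = 1958.6 lb/h.
Product flow = 2079.5 + 928 = 3007.5 lb/h; ore fraction = 0.651.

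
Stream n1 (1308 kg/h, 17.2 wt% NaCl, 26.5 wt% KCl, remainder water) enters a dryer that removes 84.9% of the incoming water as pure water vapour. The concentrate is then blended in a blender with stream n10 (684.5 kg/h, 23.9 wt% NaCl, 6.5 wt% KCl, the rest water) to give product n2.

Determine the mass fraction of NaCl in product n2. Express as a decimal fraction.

Vapour removed = 0.849×0.563×1308 = 625.21 kg/h; concentrate = 682.79 kg/h.
NaCl reaching the mixer = 224.98 (from concentrate) + 684.5×0.239 = 388.57 kg/h.
Product flow = 682.79 + 684.5 = 1367.3 kg/h; NaCl fraction = 0.284.

0.284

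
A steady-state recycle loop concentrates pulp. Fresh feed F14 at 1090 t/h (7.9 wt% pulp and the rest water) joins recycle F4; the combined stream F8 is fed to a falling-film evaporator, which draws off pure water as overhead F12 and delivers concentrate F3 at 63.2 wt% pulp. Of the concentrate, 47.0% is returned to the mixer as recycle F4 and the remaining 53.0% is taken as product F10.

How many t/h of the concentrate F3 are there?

Overall pulp balance (none leaves overhead): pulp in fresh feed = pulp in product, i.e. 1090×0.079 = (1−0.470)·F3·0.632.
F3 = 86.11/(0.632×0.530) = 257.08 t/h.

257.1 t/h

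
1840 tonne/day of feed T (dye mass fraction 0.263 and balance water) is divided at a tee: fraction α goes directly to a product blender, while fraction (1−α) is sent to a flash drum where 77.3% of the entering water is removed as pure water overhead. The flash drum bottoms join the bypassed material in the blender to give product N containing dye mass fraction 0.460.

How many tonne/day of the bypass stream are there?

456.8 tonne/day

All 1840×0.263 = 483.92 tonne/day of dye reaches N, so N = 483.92/0.460 = 1052 tonne/day and vapour = 788 tonne/day.
The evaporator receives (1−α)·1840 of feed at 0.737 water and removes 0.773 of that water:
0.773×0.737×(1−α)×1840 = 788
(1−α) = 788/1048.2 = 0.7517;  α = 0.2483.
Bypass flow = 0.2483×1840 = 456.82 tonne/day.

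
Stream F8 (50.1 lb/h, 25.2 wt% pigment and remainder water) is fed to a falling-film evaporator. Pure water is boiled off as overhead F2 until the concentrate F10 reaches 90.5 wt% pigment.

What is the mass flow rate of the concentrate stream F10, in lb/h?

pigment is conserved: 50.1×0.252 = 12.625 lb/h all reports to the concentrate.
Concentrate = 12.625/(target fraction) = 13.95 lb/h.

13.95 lb/h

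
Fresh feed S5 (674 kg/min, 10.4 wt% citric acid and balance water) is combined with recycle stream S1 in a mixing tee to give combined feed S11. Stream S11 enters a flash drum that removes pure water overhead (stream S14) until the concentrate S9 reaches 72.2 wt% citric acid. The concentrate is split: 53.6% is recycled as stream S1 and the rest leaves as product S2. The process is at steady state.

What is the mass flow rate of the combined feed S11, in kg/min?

Overall citric acid balance (none leaves overhead): citric acid in fresh feed = citric acid in product, i.e. 674×0.104 = (1−0.536)·S9·0.722.
S9 = 70.096/(0.722×0.464) = 209.24 kg/min.
Recycle S1 = 0.536×209.24 = 112.15 kg/min.
Combined feed S11 = 674 + 112.15 = 786.15 kg/min.

786.2 kg/min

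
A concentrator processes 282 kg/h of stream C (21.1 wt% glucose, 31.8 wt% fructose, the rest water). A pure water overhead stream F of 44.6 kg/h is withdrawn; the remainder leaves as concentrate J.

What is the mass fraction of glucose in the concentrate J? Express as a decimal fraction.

glucose is not removed: 282×0.211 = 59.502 kg/h of glucose enters J.
Concentrate = 282 − 44.6 = 237.4 kg/h.
Mass fraction = 59.502/237.4 = 0.251.

0.251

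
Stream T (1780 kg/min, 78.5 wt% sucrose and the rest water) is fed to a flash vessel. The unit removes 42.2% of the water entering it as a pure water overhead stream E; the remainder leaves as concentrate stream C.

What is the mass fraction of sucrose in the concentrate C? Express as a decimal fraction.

sucrose is not removed: 1780×0.785 = 1397.3 kg/min of sucrose enters C.
water entering = 1780×0.215 = 382.7 kg/min; overhead removed = 0.422×382.7 = 161.5 kg/min.
Concentrate = 1780 − 161.5 = 1618.5 kg/min.
Mass fraction = 1397.3/1618.5 = 0.863.

0.863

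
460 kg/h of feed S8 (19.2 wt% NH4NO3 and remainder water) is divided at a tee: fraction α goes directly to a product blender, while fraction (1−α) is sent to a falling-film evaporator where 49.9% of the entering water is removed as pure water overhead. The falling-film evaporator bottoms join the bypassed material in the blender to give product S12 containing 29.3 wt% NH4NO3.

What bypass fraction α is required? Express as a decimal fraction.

0.145

All 460×0.192 = 88.32 kg/h of NH4NO3 reaches S12, so S12 = 88.32/0.293 = 301.43 kg/h and vapour = 158.57 kg/h.
The evaporator receives (1−α)·460 of feed at 0.808 water and removes 0.499 of that water:
0.499×0.808×(1−α)×460 = 158.57
(1−α) = 158.57/185.47 = 0.8550;  α = 0.1450.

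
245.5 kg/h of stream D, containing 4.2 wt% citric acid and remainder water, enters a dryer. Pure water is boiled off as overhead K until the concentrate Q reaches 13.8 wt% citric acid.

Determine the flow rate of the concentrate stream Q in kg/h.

citric acid is conserved: 245.5×0.042 = 10.311 kg/h all reports to the concentrate.
Concentrate = 10.311/(target fraction) = 74.717 kg/h.

74.72 kg/h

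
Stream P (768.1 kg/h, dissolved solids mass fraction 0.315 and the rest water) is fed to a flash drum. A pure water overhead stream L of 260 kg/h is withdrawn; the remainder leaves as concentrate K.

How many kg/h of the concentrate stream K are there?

Concentrate = 768.1 − 260 = 508.1 kg/h.

508.1 kg/h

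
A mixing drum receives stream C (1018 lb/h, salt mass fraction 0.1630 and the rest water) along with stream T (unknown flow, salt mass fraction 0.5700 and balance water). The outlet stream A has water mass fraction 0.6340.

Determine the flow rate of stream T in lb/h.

Let T be the unknown flow. Total out = 1018 + T.
water balance: 852.07 + 0.430·T = 0.634·(1018 + T)
(0.430 − 0.634)·T = 0.634×1018 − 852.07 = -206.65
T = -206.65 / -0.204 = 1013 lb/h

1013 lb/h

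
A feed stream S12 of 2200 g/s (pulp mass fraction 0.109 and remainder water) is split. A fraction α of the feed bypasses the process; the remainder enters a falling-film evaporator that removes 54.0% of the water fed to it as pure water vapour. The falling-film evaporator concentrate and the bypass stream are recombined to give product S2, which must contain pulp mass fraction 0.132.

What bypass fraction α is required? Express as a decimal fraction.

0.638

All 2200×0.109 = 239.8 g/s of pulp reaches S2, so S2 = 239.8/0.132 = 1816.7 g/s and vapour = 383.33 g/s.
The evaporator receives (1−α)·2200 of feed at 0.891 water and removes 0.540 of that water:
0.540×0.891×(1−α)×2200 = 383.33
(1−α) = 383.33/1058.5 = 0.3621;  α = 0.6379.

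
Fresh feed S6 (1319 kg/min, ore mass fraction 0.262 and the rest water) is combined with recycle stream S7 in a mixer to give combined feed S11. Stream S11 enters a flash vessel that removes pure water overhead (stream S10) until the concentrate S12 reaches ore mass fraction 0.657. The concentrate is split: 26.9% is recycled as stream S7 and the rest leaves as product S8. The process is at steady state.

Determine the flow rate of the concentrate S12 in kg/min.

Overall ore balance (none leaves overhead): ore in fresh feed = ore in product, i.e. 1319×0.262 = (1−0.269)·S12·0.657.
S12 = 345.58/(0.657×0.731) = 719.55 kg/min.

719.6 kg/min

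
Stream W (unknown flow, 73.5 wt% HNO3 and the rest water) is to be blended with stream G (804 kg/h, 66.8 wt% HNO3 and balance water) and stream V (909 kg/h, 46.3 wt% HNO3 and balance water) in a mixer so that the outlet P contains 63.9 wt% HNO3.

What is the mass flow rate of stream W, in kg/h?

Let W be the unknown flow. Total out = 1713 + W.
HNO3 balance: 957.94 + 0.735·W = 0.639·(1713 + W)
(0.735 − 0.639)·W = 0.639×1713 − 957.94 = 136.67
W = 136.67 / 0.096 = 1423.6 kg/h

1424 kg/h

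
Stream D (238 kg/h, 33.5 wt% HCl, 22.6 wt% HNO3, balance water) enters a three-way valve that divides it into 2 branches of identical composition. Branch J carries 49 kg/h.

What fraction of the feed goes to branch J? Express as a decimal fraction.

0.206

Fraction to J = 49/238 = 0.2059.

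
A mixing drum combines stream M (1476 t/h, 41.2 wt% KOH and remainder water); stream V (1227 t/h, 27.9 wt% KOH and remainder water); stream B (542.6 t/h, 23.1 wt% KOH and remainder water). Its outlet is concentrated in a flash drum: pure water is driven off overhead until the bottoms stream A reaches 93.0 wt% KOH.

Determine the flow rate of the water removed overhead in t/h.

2089 t/h

KOH entering = 1476×0.412 + 1227×0.279 + 542.6×0.231 = 1075.8 t/h.
All KOH reports to A, so A = 1075.8/0.930 = 1156.8 t/h.
Total feed = 3245.6 t/h; overhead = 3245.6 − 1156.8 = 2088.8 t/h.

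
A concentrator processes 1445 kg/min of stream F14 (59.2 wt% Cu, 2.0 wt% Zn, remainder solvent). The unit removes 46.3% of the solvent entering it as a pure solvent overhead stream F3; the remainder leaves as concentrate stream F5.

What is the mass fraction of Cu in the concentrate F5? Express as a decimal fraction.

Cu is not removed: 1445×0.592 = 855.44 kg/min of Cu enters F5.
solvent entering = 1445×0.388 = 560.66 kg/min; overhead removed = 0.463×560.66 = 259.59 kg/min.
Concentrate = 1445 − 259.59 = 1185.4 kg/min.
Mass fraction = 855.44/1185.4 = 0.722.

0.722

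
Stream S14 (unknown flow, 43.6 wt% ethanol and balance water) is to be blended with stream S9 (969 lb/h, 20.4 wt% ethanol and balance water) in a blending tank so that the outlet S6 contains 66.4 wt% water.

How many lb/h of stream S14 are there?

1279 lb/h

Let S14 be the unknown flow. Total out = 969 + S14.
water balance: 771.32 + 0.564·S14 = 0.664·(969 + S14)
(0.564 − 0.664)·S14 = 0.664×969 − 771.32 = -127.91
S14 = -127.91 / -0.100 = 1279.1 lb/h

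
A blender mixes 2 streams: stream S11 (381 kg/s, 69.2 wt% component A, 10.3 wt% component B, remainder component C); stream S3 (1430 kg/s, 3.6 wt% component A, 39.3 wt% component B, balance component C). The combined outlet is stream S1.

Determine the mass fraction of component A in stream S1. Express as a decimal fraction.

Total flow out = 381 + 1430 = 1811 kg/s.
component A in = 381×0.692 + 1430×0.036 = 315.13 kg/s.
component A mass fraction in S1 = 315.13/1811 = 0.174.

0.174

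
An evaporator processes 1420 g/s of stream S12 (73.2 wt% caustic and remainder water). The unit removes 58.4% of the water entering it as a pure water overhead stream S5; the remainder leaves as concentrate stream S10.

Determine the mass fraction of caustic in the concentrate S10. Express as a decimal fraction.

caustic is not removed: 1420×0.732 = 1039.4 g/s of caustic enters S10.
water entering = 1420×0.268 = 380.56 g/s; overhead removed = 0.584×380.56 = 222.25 g/s.
Concentrate = 1420 − 222.25 = 1197.8 g/s.
Mass fraction = 1039.4/1197.8 = 0.8678.

0.8678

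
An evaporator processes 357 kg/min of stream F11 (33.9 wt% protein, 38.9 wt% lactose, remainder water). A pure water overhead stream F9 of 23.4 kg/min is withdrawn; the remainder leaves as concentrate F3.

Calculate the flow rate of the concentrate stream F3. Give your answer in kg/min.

333.6 kg/min

Concentrate = 357 − 23.4 = 333.6 kg/min.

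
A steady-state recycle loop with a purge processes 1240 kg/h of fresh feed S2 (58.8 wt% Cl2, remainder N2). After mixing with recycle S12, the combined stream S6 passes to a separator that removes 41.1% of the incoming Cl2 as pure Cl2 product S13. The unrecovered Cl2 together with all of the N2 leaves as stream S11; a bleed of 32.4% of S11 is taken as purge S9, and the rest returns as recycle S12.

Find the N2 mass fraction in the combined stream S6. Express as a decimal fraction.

0.566

N2 enters only via S2 and leaves only via the purge: 1240×0.412 = 0.324×(N2 in S11), and the separator passes all N2, so N2 in S6 = N2 in S11 = 1576.8 kg/h.
Cl2 in S6: m_A = 1240×0.588 + (1−0.324)·(1−0.411)·m_A, so m_A = 729.12/0.6018 = 1211.5 kg/h.
S6 = 1211.5 + 1576.8 = 2788.3 kg/h.
N2 fraction in S6 = 1576.8/2788.3 = 0.566.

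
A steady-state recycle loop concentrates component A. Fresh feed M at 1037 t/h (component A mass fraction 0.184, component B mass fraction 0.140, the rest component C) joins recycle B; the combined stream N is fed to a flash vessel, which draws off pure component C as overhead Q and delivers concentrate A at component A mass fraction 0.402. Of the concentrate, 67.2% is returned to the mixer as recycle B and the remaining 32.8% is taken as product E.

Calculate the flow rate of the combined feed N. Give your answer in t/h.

2009 t/h

Overall component A balance (none leaves overhead): component A in fresh feed = component A in product, i.e. 1037×0.184 = (1−0.672)·A·0.402.
A = 190.81/(0.402×0.328) = 1447.1 t/h.
Recycle B = 0.672×1447.1 = 972.45 t/h.
Combined feed N = 1037 + 972.45 = 2009.4 t/h.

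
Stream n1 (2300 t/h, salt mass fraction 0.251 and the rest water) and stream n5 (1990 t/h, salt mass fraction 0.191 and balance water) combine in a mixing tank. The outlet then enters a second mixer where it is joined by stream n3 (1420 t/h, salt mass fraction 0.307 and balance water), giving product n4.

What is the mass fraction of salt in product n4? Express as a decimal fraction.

0.244

Overall, product flow = 5710 t/h.
salt in = 2300×0.251 + 1990×0.191 + 1420×0.307 = 1393.3 t/h.
salt fraction in n4 = 0.244.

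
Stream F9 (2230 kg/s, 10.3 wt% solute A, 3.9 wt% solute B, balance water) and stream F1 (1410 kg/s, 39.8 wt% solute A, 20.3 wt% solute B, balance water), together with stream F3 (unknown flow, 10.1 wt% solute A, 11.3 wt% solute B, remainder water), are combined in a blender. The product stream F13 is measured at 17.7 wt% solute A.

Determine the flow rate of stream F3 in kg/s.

1929 kg/s

Let F3 be the unknown flow. Total out = 3640 + F3.
solute A balance: 790.87 + 0.101·F3 = 0.177·(3640 + F3)
(0.101 − 0.177)·F3 = 0.177×3640 − 790.87 = -146.59
F3 = -146.59 / -0.076 = 1928.8 kg/s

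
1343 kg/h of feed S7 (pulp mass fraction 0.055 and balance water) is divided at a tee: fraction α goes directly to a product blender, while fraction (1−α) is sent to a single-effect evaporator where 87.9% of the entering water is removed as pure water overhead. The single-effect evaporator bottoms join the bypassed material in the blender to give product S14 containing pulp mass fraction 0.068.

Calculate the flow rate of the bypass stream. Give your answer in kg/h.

1034 kg/h

All 1343×0.055 = 73.865 kg/h of pulp reaches S14, so S14 = 73.865/0.068 = 1086.2 kg/h and vapour = 256.75 kg/h.
The evaporator receives (1−α)·1343 of feed at 0.945 water and removes 0.879 of that water:
0.879×0.945×(1−α)×1343 = 256.75
(1−α) = 256.75/1115.6 = 0.2302;  α = 0.7698.
Bypass flow = 0.7698×1343 = 1033.9 kg/h.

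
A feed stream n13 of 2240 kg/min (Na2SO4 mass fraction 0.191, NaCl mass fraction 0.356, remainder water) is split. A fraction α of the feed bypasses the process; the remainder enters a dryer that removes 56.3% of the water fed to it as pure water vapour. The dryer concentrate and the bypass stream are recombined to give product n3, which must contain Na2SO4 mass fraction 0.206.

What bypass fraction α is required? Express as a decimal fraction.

0.714

All 2240×0.191 = 427.84 kg/min of Na2SO4 reaches n3, so n3 = 427.84/0.206 = 2076.9 kg/min and vapour = 163.11 kg/min.
The evaporator receives (1−α)·2240 of feed at 0.453 water and removes 0.563 of that water:
0.563×0.453×(1−α)×2240 = 163.11
(1−α) = 163.11/571.29 = 0.2855;  α = 0.7145.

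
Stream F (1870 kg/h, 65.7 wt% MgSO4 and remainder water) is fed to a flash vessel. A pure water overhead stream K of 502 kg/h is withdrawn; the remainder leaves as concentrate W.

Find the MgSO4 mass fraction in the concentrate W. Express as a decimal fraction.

0.898

MgSO4 is not removed: 1870×0.657 = 1228.6 kg/h of MgSO4 enters W.
Concentrate = 1870 − 502 = 1368 kg/h.
Mass fraction = 1228.6/1368 = 0.898.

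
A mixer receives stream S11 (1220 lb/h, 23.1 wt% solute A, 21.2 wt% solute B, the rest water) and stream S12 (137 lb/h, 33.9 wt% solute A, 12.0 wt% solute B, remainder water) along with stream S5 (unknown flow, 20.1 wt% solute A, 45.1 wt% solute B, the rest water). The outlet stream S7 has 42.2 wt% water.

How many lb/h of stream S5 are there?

2446 lb/h

Let S5 be the unknown flow. Total out = 1357 + S5.
water balance: 753.66 + 0.348·S5 = 0.422·(1357 + S5)
(0.348 − 0.422)·S5 = 0.422×1357 − 753.66 = -181
S5 = -181 / -0.074 = 2446 lb/h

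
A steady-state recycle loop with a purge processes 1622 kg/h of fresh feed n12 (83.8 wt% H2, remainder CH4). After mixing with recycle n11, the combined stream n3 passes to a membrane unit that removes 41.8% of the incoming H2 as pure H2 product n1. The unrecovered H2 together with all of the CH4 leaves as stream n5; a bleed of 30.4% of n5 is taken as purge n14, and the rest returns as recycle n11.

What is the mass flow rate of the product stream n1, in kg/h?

H2 in n3: m_A = 1622×0.838 + (1−0.304)·(1−0.418)·m_A, so m_A = 1359.2/0.5949 = 2284.7 kg/h.
Product n1 = 0.418×2284.7 = 955.01 kg/h.

955 kg/h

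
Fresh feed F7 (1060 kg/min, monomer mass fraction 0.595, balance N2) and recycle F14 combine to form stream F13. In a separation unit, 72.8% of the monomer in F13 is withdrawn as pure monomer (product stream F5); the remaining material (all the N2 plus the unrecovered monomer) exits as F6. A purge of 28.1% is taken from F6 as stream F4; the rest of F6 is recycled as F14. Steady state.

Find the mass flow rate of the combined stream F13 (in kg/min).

2312 kg/min

N2 enters only via F7 and leaves only via the purge: 1060×0.405 = 0.281×(N2 in F6), and the separation unit passes all N2, so N2 in F13 = N2 in F6 = 1527.8 kg/min.
monomer in F13: m_A = 1060×0.595 + (1−0.281)·(1−0.728)·m_A, so m_A = 630.7/0.8044 = 784.03 kg/min.
F13 = 784.03 + 1527.8 = 2311.8 kg/min.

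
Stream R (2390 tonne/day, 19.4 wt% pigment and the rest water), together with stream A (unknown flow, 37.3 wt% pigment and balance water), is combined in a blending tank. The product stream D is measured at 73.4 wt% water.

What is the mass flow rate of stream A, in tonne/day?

1608 tonne/day

Let A be the unknown flow. Total out = 2390 + A.
water balance: 1926.3 + 0.627·A = 0.734·(2390 + A)
(0.627 − 0.734)·A = 0.734×2390 − 1926.3 = -172.08
A = -172.08 / -0.107 = 1608.2 tonne/day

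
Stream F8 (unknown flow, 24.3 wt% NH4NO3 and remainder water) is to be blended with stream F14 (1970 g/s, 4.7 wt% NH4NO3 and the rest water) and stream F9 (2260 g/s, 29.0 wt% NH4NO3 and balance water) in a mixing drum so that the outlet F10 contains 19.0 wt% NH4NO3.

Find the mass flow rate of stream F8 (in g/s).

1051 g/s

Let F8 be the unknown flow. Total out = 4230 + F8.
NH4NO3 balance: 747.99 + 0.243·F8 = 0.190·(4230 + F8)
(0.243 − 0.190)·F8 = 0.190×4230 − 747.99 = 55.71
F8 = 55.71 / 0.053 = 1051.1 g/s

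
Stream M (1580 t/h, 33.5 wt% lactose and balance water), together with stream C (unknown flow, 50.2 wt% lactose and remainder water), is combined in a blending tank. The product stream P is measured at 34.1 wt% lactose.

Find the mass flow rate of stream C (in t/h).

Let C be the unknown flow. Total out = 1580 + C.
lactose balance: 529.3 + 0.502·C = 0.341·(1580 + C)
(0.502 − 0.341)·C = 0.341×1580 − 529.3 = 9.48
C = 9.48 / 0.161 = 58.882 t/h

58.88 t/h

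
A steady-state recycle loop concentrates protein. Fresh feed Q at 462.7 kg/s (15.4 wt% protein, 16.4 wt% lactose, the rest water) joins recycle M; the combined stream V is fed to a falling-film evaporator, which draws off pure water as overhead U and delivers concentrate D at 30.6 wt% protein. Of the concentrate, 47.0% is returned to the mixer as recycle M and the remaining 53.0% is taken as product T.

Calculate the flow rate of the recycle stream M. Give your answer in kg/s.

Overall protein balance (none leaves overhead): protein in fresh feed = protein in product, i.e. 462.7×0.154 = (1−0.470)·D·0.306.
D = 71.256/(0.306×0.530) = 439.36 kg/s.
Recycle M = 0.470×439.36 = 206.5 kg/s.

206.5 kg/s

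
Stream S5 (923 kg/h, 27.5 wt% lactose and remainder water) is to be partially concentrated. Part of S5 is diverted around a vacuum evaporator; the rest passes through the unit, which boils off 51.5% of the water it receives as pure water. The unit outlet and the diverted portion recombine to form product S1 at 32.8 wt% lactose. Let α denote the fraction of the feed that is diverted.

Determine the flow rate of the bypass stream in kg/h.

All 923×0.275 = 253.83 kg/h of lactose reaches S1, so S1 = 253.83/0.328 = 773.86 kg/h and vapour = 149.14 kg/h.
The evaporator receives (1−α)·923 of feed at 0.725 water and removes 0.515 of that water:
0.515×0.725×(1−α)×923 = 149.14
(1−α) = 149.14/344.63 = 0.4328;  α = 0.5672.
Bypass flow = 0.5672×923 = 523.55 kg/h.

523.6 kg/h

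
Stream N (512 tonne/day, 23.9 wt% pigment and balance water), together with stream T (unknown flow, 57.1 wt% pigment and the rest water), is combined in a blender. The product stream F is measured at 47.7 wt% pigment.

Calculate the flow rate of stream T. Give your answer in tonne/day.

Let T be the unknown flow. Total out = 512 + T.
pigment balance: 122.37 + 0.571·T = 0.477·(512 + T)
(0.571 − 0.477)·T = 0.477×512 − 122.37 = 121.86
T = 121.86 / 0.094 = 1296.3 tonne/day

1296 tonne/day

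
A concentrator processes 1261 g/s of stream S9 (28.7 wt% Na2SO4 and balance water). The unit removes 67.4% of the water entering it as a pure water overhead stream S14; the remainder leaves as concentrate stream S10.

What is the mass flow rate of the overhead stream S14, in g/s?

water entering = 1261×0.713 = 899.09 g/s; overhead removed = 0.674×899.09 = 605.99 g/s.

606 g/s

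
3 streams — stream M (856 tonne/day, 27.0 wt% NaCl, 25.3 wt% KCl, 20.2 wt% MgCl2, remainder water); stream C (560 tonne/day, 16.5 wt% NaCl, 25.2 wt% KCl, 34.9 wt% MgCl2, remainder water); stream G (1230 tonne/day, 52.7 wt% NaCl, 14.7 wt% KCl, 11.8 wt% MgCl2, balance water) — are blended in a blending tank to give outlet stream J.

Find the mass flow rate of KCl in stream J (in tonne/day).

KCl out = KCl in = 856×0.253 + 560×0.252 + 1230×0.147 = 538.5 tonne/day.

538.5 tonne/day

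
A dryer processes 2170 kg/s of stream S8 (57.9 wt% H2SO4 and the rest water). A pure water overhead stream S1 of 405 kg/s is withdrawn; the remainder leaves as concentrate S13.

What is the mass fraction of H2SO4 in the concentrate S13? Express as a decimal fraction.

0.7119

H2SO4 is not removed: 2170×0.579 = 1256.4 kg/s of H2SO4 enters S13.
Concentrate = 2170 − 405 = 1765 kg/s.
Mass fraction = 1256.4/1765 = 0.7119.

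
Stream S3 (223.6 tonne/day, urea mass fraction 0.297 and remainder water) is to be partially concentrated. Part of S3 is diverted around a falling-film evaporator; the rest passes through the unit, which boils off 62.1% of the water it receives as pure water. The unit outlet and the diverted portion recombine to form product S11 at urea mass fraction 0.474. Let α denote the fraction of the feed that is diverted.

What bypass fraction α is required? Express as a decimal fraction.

All 223.6×0.297 = 66.409 tonne/day of urea reaches S11, so S11 = 66.409/0.474 = 140.1 tonne/day and vapour = 83.496 tonne/day.
The evaporator receives (1−α)·223.6 of feed at 0.703 water and removes 0.621 of that water:
0.621×0.703×(1−α)×223.6 = 83.496
(1−α) = 83.496/97.615 = 0.8554;  α = 0.1446.

0.145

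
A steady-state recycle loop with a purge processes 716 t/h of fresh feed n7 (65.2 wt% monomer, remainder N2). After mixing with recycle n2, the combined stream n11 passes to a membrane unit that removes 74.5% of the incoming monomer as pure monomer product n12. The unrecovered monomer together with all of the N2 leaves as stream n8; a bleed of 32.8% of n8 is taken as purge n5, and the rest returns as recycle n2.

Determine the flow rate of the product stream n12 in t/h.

monomer in n11: m_A = 716×0.652 + (1−0.328)·(1−0.745)·m_A, so m_A = 466.83/0.8286 = 563.37 t/h.
Product n12 = 0.745×563.37 = 419.71 t/h.

419.7 t/h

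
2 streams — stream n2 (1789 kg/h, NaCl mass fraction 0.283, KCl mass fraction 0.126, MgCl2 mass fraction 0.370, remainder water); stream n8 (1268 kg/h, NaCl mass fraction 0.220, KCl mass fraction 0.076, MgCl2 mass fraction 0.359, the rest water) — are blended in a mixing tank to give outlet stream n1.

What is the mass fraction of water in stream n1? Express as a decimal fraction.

0.272

Total flow out = 1789 + 1268 = 3057 kg/h.
water in = 1789×0.221 + 1268×0.345 = 832.83 kg/h.
water mass fraction in n1 = 832.83/3057 = 0.272.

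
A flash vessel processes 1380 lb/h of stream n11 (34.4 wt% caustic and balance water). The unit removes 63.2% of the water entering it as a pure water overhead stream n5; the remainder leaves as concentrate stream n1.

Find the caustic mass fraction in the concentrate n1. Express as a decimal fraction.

caustic is not removed: 1380×0.344 = 474.72 lb/h of caustic enters n1.
water entering = 1380×0.656 = 905.28 lb/h; overhead removed = 0.632×905.28 = 572.14 lb/h.
Concentrate = 1380 − 572.14 = 807.86 lb/h.
Mass fraction = 474.72/807.86 = 0.5876.

0.5876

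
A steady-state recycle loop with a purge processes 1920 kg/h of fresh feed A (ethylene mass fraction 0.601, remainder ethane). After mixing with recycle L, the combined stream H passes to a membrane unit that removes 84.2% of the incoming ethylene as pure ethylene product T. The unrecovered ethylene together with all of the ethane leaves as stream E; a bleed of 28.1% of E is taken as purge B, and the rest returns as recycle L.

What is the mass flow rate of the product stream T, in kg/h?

1096 kg/h

ethylene in H: m_A = 1920×0.601 + (1−0.281)·(1−0.842)·m_A, so m_A = 1153.9/0.8864 = 1301.8 kg/h.
Product T = 0.842×1301.8 = 1096.1 kg/h.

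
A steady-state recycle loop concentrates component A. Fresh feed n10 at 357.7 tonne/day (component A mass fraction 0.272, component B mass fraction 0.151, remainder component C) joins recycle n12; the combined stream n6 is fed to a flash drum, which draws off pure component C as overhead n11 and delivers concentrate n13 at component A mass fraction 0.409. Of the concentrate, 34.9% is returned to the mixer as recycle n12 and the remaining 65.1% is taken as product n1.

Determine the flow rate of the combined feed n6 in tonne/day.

Overall component A balance (none leaves overhead): component A in fresh feed = component A in product, i.e. 357.7×0.272 = (1−0.349)·n13·0.409.
n13 = 97.294/(0.409×0.651) = 365.41 tonne/day.
Recycle n12 = 0.349×365.41 = 127.53 tonne/day.
Combined feed n6 = 357.7 + 127.53 = 485.23 tonne/day.

485.2 tonne/day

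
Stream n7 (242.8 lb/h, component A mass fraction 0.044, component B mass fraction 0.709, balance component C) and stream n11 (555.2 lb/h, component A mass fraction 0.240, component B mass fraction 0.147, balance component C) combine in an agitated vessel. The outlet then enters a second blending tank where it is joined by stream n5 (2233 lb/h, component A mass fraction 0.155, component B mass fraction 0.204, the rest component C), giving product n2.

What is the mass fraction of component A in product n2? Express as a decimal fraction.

0.162

Overall, product flow = 3031 lb/h.
component A in = 242.8×0.044 + 555.2×0.240 + 2233×0.155 = 490.05 lb/h.
component A fraction in n2 = 0.162.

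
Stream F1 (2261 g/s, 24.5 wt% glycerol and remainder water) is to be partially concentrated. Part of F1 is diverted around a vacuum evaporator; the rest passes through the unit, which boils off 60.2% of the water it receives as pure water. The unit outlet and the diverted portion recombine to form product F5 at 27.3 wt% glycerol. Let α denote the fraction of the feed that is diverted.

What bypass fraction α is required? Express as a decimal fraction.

0.774

All 2261×0.245 = 553.94 g/s of glycerol reaches F5, so F5 = 553.94/0.273 = 2029.1 g/s and vapour = 231.9 g/s.
The evaporator receives (1−α)·2261 of feed at 0.755 water and removes 0.602 of that water:
0.602×0.755×(1−α)×2261 = 231.9
(1−α) = 231.9/1027.6 = 0.2257;  α = 0.7743.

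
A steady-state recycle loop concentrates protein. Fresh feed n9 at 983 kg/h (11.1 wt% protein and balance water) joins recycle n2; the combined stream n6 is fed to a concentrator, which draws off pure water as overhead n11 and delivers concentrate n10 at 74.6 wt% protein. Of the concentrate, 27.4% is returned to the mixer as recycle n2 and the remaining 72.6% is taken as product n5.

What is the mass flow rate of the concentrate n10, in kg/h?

Overall protein balance (none leaves overhead): protein in fresh feed = protein in product, i.e. 983×0.111 = (1−0.274)·n10·0.746.
n10 = 109.11/(0.746×0.726) = 201.47 kg/h.

201.5 kg/h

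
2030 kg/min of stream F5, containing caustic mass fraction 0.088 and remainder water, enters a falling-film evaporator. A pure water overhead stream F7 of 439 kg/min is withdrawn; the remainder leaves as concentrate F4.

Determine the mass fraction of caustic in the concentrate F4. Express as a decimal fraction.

caustic is not removed: 2030×0.088 = 178.64 kg/min of caustic enters F4.
Concentrate = 2030 − 439 = 1591 kg/min.
Mass fraction = 178.64/1591 = 0.112.

0.112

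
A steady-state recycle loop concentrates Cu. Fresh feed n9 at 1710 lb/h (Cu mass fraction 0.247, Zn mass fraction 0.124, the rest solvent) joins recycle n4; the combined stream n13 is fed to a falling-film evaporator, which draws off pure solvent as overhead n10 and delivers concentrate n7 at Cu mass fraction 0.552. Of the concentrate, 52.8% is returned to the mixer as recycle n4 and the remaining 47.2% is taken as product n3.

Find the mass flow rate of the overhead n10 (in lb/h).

Overall Cu balance (none leaves overhead): Cu in fresh feed = Cu in product, i.e. 1710×0.247 = (1−0.528)·n7·0.552.
n7 = 422.37/(0.552×0.472) = 1621.1 lb/h.
Recycle n4 = 0.528×1621.1 = 855.95 lb/h.
Combined feed n13 = 1710 + 855.95 = 2565.9 lb/h.
Overhead n10 = n13 − n7 = 2565.9 − 1621.1 = 944.84 lb/h.

944.8 lb/h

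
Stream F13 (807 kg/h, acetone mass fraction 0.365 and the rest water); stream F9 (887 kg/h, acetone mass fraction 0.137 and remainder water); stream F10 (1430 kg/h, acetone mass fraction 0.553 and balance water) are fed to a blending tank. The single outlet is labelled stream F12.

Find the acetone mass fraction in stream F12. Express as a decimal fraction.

Total flow out = 807 + 887 + 1430 = 3124 kg/h.
acetone in = 807×0.365 + 887×0.137 + 1430×0.553 = 1206.9 kg/h.
acetone mass fraction in F12 = 1206.9/3124 = 0.386.

0.386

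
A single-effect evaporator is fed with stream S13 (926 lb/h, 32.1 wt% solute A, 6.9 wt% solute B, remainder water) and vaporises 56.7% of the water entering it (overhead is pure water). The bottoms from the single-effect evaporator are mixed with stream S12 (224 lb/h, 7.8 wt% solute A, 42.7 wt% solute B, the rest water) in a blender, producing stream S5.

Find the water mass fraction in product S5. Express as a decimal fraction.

0.428

Vapour removed = 0.567×0.610×926 = 320.28 lb/h; concentrate = 605.72 lb/h.
water reaching the mixer = 244.58 (from concentrate) + 224×0.495 = 355.46 lb/h.
Product flow = 605.72 + 224 = 829.72 lb/h; water fraction = 0.428.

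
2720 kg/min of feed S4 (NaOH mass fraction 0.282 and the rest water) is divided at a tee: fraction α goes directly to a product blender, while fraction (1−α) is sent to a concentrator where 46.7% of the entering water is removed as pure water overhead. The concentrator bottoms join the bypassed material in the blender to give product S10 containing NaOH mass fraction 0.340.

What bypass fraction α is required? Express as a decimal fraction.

All 2720×0.282 = 767.04 kg/min of NaOH reaches S10, so S10 = 767.04/0.340 = 2256 kg/min and vapour = 464 kg/min.
The evaporator receives (1−α)·2720 of feed at 0.718 water and removes 0.467 of that water:
0.467×0.718×(1−α)×2720 = 464
(1−α) = 464/912.03 = 0.5088;  α = 0.4912.

0.491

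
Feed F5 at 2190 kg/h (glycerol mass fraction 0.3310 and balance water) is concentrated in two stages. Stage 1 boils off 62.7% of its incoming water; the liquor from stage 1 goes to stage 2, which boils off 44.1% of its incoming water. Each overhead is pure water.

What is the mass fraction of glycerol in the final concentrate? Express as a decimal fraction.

water in feed = 2190×0.669 = 1465.1 kg/h.
After stage 1: water left = (1−0.627)×1465.1 = 546.49; stream total = 1271.4 kg/h.
After stage 2: water left = (1−0.441)×546.49 = 305.49; final concentrate = 1030.4 kg/h.
glycerol fraction = 724.89/1030.4 = 0.7035.

0.7035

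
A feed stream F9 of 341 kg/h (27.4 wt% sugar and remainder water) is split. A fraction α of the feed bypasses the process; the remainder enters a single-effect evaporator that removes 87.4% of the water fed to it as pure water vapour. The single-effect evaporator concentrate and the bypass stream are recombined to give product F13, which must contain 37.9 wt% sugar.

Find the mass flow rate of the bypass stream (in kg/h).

192.1 kg/h

All 341×0.274 = 93.434 kg/h of sugar reaches F13, so F13 = 93.434/0.379 = 246.53 kg/h and vapour = 94.472 kg/h.
The evaporator receives (1−α)·341 of feed at 0.726 water and removes 0.874 of that water:
0.874×0.726×(1−α)×341 = 94.472
(1−α) = 94.472/216.37 = 0.4366;  α = 0.5634.
Bypass flow = 0.5634×341 = 192.11 kg/h.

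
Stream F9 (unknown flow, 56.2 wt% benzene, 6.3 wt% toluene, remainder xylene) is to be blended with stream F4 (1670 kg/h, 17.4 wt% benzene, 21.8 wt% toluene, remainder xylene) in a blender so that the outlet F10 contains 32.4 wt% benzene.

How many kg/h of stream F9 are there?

1053 kg/h

Let F9 be the unknown flow. Total out = 1670 + F9.
benzene balance: 290.58 + 0.562·F9 = 0.324·(1670 + F9)
(0.562 − 0.324)·F9 = 0.324×1670 − 290.58 = 250.5
F9 = 250.5 / 0.238 = 1052.5 kg/h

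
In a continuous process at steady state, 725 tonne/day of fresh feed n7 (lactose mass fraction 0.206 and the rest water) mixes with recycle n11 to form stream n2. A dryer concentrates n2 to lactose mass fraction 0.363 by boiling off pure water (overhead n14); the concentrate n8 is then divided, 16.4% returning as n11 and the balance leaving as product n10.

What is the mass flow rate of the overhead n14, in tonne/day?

313.6 tonne/day

Overall lactose balance (none leaves overhead): lactose in fresh feed = lactose in product, i.e. 725×0.206 = (1−0.164)·n8·0.363.
n8 = 149.35/(0.363×0.836) = 492.14 tonne/day.
Recycle n11 = 0.164×492.14 = 80.712 tonne/day.
Combined feed n2 = 725 + 80.712 = 805.71 tonne/day.
Overhead n14 = n2 − n8 = 805.71 − 492.14 = 313.57 tonne/day.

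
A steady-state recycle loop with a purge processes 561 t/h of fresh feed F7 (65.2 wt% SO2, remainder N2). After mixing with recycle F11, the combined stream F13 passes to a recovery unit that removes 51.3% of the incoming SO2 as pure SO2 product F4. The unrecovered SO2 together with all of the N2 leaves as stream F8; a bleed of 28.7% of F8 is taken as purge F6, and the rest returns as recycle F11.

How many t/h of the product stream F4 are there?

SO2 in F13: m_A = 561×0.652 + (1−0.287)·(1−0.513)·m_A, so m_A = 365.77/0.6528 = 560.34 t/h.
Product F4 = 0.513×560.34 = 287.45 t/h.

287.5 t/h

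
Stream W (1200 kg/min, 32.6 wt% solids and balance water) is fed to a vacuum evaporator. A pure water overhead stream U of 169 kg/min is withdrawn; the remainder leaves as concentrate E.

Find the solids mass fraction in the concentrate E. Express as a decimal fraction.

0.3794

solids is not removed: 1200×0.326 = 391.2 kg/min of solids enters E.
Concentrate = 1200 − 169 = 1031 kg/min.
Mass fraction = 391.2/1031 = 0.3794.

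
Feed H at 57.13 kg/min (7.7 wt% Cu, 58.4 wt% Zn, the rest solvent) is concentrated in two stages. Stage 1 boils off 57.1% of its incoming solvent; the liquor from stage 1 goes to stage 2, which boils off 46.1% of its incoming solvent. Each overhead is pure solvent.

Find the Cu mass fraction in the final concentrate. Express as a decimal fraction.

solvent in feed = 57.13×0.339 = 19.367 kg/min.
After stage 1: solvent left = (1−0.571)×19.367 = 8.3085; stream total = 46.071 kg/min.
After stage 2: solvent left = (1−0.461)×8.3085 = 4.4783; final concentrate = 42.241 kg/min.
Cu fraction = 4.399/42.241 = 0.104.

0.104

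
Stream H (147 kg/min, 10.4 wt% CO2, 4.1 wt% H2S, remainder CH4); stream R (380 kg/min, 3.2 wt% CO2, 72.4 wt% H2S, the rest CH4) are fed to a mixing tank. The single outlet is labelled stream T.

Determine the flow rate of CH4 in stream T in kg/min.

218.4 kg/min

CH4 out = CH4 in = 147×0.855 + 380×0.244 = 218.41 kg/min.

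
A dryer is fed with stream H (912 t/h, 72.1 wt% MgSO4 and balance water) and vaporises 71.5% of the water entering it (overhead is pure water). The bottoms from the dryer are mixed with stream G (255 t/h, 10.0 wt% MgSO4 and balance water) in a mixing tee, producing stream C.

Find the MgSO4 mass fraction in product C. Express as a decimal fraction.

Vapour removed = 0.715×0.279×912 = 181.93 t/h; concentrate = 730.07 t/h.
MgSO4 reaching the mixer = 657.55 (from concentrate) + 255×0.100 = 683.05 t/h.
Product flow = 730.07 + 255 = 985.07 t/h; MgSO4 fraction = 0.6934.

0.6934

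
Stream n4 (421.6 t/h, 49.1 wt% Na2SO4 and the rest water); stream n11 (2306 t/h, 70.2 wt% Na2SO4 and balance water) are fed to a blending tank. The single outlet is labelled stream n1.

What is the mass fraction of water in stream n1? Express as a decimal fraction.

0.3306

Total flow out = 421.6 + 2306 = 2727.6 t/h.
water in = 421.6×0.509 + 2306×0.298 = 901.78 t/h.
water mass fraction in n1 = 901.78/2727.6 = 0.3306.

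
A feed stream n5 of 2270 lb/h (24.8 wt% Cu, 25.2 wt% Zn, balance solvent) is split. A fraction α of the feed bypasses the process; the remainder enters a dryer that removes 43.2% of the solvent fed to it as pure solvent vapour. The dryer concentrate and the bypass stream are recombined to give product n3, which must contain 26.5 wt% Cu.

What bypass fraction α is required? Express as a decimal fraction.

0.703

All 2270×0.248 = 562.96 lb/h of Cu reaches n3, so n3 = 562.96/0.265 = 2124.4 lb/h and vapour = 145.62 lb/h.
The evaporator receives (1−α)·2270 of feed at 0.500 solvent and removes 0.432 of that solvent:
0.432×0.500×(1−α)×2270 = 145.62
(1−α) = 145.62/490.32 = 0.2970;  α = 0.7030.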